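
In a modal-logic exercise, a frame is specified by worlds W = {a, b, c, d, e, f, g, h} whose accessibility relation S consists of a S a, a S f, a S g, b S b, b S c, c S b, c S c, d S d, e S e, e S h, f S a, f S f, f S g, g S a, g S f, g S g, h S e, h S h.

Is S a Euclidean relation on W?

Yes

Euclidean: yes — any two successors of a common world are S-related.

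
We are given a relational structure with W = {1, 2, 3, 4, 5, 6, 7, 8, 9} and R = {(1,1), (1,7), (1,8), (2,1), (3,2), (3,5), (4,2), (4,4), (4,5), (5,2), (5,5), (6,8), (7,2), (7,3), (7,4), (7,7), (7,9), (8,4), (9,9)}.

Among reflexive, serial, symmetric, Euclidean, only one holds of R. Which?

Reflexive: no — 2 is not related to itself.
Serial: yes — every world has a successor (e.g. 1 R 1).
Symmetric: no — 1 R 7 but not 7 R 1.
Euclidean: no — 1 R 7 and 1 R 8, but not 7 R 8.
Only serial holds.

serial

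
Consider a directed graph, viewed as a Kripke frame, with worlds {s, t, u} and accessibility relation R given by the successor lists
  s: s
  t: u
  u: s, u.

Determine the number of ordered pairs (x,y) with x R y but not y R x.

Enumerating: (t,u), (u,s).

2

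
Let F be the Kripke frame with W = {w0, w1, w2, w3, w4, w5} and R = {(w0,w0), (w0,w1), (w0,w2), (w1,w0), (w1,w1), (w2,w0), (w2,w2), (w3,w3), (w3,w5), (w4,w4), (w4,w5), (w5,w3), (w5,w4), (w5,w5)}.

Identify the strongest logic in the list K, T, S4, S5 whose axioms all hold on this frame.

Reflexive (axiom T): yes — every world is R-related to itself.
Transitive (axiom 4): no — w1 R w0 and w0 R w2, but not w1 R w2.
Euclidean (axiom 5): no — w0 R w1 and w0 R w2, but not w1 R w2.
So F validates K, T; S4 would additionally require R to be transitive. The strongest is T.

T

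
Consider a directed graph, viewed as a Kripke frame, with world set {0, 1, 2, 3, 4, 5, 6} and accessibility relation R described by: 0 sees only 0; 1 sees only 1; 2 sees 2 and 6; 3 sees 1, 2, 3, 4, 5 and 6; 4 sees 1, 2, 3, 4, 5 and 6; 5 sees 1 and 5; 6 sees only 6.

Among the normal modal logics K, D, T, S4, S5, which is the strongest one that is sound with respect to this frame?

S4

Serial (axiom D): yes — every world has a successor (e.g. 0 R 0).
Reflexive (axiom T): yes — every world is R-related to itself.
Transitive (axiom 4): yes — every two-step R-path is closed by a direct edge.
Euclidean (axiom 5): no — 3 R 1 and 3 R 2, but not 1 R 2.
So F validates K, D, T, S4; S5 would additionally require R to be Euclidean. The strongest is S4.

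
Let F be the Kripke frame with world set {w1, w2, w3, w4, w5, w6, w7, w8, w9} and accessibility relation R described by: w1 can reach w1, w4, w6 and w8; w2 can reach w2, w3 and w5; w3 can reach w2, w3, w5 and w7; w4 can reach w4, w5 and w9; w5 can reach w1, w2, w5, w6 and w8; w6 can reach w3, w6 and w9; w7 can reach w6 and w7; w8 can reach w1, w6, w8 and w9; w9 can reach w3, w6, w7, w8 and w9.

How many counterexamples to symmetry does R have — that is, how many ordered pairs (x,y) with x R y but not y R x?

Enumerating: (w1,w4), (w1,w6), (w3,w5), (w3,w7), (w4,w5), (w4,w9), (w5,w1), (w5,w6), (w5,w8), (w6,w3), (w7,w6), (w8,w6), (w9,w3), (w9,w7).

14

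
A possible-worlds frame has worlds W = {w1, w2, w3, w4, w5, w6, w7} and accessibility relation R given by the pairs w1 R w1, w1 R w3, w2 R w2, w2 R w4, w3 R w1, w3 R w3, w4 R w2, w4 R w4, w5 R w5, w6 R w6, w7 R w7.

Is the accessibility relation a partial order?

Reflexive: yes — every world is R-related to itself.
Transitive: yes — every two-step R-path is closed by a direct edge.
Antisymmetric: no — w1 R w3 and w3 R w1 with w1 ≠ w3.
So R is not a partial order.

No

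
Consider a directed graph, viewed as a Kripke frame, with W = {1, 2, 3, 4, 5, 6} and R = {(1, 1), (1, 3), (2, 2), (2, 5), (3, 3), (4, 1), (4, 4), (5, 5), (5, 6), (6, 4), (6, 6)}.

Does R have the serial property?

Serial: yes — every world has a successor (e.g. 1 R 1).

Yes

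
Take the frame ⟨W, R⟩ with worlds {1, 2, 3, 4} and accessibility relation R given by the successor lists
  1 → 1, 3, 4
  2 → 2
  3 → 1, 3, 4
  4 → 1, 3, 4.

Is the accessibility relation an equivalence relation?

Yes

Reflexive: yes — every world is R-related to itself.
Symmetric: yes — every pair in R has its reverse in R.
Transitive: yes — every two-step R-path is closed by a direct edge.
So R is an equivalence relation.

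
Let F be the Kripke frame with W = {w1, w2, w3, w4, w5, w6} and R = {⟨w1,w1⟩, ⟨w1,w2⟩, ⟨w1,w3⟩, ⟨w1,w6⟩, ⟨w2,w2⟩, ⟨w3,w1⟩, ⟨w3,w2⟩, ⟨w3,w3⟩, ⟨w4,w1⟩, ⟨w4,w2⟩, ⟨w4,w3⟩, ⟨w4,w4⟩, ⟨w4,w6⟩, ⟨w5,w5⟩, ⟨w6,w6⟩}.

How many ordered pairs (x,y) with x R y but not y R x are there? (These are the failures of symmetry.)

7

Enumerating: (w1,w2), (w1,w6), (w3,w2), (w4,w1), (w4,w2), (w4,w3), (w4,w6).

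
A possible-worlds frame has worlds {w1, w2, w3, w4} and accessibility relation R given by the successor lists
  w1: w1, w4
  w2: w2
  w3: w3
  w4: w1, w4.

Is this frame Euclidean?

Yes

Euclidean: yes — any two successors of a common world are R-related.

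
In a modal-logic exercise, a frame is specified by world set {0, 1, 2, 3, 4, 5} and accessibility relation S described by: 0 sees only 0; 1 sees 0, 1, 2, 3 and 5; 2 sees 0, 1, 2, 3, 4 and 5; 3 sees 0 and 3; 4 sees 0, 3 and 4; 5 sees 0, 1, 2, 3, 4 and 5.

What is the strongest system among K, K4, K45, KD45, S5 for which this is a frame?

K

Transitive (axiom 4): no — 1 S 2 and 2 S 4, but not 1 S 4.
Euclidean (axiom 5): no — 1 S 0 and 1 S 2, but not 0 S 2.
Serial (axiom D): yes — every world has a successor (e.g. 0 S 0).
Reflexive (axiom T): yes — every world is S-related to itself.
So F validates K; K4 would additionally require S to be transitive. The strongest is K.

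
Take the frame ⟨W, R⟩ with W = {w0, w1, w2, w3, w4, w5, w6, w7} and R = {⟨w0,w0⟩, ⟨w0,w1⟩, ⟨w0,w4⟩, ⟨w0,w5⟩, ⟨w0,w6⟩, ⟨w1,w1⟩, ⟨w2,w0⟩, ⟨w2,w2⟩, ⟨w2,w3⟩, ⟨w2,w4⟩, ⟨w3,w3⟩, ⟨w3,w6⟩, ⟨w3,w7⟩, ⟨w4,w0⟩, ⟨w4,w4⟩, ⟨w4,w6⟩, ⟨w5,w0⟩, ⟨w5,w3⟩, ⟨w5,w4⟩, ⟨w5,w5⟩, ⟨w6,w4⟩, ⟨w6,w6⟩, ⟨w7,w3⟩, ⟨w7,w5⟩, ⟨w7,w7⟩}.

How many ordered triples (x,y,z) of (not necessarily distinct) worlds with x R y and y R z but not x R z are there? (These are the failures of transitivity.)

Enumerating: (w0,w5,w3), (w2,w0,w1), (w2,w0,w5), (w2,w0,w6), (w2,w3,w6), (w2,w3,w7), (w2,w4,w6), (w3,w6,w4), (w3,w7,w5), (w4,w0,w1), (w4,w0,w5), (w5,w0,w1), … and 8 more.
Total: 20.

20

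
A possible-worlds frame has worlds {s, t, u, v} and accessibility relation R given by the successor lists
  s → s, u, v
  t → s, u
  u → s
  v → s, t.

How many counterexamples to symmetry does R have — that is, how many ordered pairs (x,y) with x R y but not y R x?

Enumerating: (t,s), (t,u), (v,t).

3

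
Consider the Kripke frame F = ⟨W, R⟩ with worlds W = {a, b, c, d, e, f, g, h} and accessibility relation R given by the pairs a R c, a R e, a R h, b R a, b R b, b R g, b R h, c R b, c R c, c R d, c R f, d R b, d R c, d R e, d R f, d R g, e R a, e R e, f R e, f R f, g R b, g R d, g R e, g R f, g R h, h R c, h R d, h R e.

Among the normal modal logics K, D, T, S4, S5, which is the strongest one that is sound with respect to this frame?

Serial (axiom D): yes — every world has a successor (e.g. a R c).
Reflexive (axiom T): no — a is not related to itself.
Transitive (axiom 4): no — a R c and c R b, but not a R b.
Euclidean (axiom 5): no — a R c and a R e, but not c R e.
So F validates K, D; T would additionally require R to be reflexive. The strongest is D.

D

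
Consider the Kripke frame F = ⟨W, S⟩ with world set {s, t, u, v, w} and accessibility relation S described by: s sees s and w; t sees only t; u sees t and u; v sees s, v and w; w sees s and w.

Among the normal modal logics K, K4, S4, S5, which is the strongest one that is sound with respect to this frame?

Transitive (axiom 4): yes — every two-step S-path is closed by a direct edge.
Reflexive (axiom T): yes — every world is S-related to itself.
Euclidean (axiom 5): no — u S t and u S u, but not t S u.
So F validates K, K4, S4; S5 would additionally require S to be Euclidean. The strongest is S4.

S4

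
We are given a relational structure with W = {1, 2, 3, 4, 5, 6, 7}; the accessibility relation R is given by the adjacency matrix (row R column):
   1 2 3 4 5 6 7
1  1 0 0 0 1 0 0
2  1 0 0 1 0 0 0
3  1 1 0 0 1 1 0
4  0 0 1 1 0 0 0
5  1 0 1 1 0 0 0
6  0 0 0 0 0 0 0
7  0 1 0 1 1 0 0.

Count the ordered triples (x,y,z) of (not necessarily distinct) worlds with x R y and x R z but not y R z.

28

Enumerating: (1,5,5), (2,1,4), (2,4,1), (3,1,2), (3,1,6), (3,2,2), (3,2,5), (3,2,6), (3,5,2), (3,5,5), (3,5,6), (3,6,1), … and 16 more.
Total: 28.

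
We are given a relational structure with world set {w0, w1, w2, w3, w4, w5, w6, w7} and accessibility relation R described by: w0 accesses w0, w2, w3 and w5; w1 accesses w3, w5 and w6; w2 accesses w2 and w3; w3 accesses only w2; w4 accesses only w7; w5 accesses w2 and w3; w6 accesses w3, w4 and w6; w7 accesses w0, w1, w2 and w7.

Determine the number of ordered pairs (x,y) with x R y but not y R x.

14

Enumerating: (w0,w2), (w0,w3), (w0,w5), (w1,w3), (w1,w5), (w1,w6), (w4,w7), (w5,w2), (w5,w3), (w6,w3), (w6,w4), (w7,w0), (w7,w1), (w7,w2).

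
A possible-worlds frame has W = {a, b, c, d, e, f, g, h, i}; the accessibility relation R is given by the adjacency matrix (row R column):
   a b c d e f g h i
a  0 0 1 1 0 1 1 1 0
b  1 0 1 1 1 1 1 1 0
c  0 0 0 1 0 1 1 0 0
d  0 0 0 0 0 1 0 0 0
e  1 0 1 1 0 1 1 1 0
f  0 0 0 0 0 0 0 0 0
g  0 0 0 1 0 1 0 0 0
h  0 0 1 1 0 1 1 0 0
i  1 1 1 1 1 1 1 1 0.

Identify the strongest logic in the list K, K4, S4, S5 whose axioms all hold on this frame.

Transitive (axiom 4): yes — every two-step R-path is closed by a direct edge.
Reflexive (axiom T): no — a is not related to itself.
Euclidean (axiom 5): no — a R c and a R h, but not c R h.
So F validates K, K4; S4 would additionally require R to be reflexive. The strongest is K4.

K4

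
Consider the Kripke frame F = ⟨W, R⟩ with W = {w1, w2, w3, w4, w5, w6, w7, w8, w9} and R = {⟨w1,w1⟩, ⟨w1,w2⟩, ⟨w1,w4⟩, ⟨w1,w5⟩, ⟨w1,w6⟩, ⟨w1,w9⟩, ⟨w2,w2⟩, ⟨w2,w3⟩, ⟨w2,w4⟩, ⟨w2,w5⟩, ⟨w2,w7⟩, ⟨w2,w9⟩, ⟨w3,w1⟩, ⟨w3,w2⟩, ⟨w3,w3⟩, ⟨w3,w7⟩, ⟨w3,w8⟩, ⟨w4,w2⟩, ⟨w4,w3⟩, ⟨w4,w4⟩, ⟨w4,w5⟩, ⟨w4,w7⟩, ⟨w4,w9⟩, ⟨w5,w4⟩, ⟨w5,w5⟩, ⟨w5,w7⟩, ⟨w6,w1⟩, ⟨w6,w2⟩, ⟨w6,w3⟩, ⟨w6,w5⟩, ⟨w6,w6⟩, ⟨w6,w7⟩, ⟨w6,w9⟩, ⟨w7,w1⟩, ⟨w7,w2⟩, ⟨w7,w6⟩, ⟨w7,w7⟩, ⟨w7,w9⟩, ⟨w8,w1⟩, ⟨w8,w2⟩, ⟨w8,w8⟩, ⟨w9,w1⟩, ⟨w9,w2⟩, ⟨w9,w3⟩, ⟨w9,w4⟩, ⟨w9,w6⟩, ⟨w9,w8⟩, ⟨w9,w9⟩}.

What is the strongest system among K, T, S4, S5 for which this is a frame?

Reflexive (axiom T): yes — every world is R-related to itself.
Transitive (axiom 4): no — w1 R w2 and w2 R w3, but not w1 R w3.
Euclidean (axiom 5): no — w1 R w2 and w1 R w6, but not w2 R w6.
So F validates K, T; S4 would additionally require R to be transitive. The strongest is T.

T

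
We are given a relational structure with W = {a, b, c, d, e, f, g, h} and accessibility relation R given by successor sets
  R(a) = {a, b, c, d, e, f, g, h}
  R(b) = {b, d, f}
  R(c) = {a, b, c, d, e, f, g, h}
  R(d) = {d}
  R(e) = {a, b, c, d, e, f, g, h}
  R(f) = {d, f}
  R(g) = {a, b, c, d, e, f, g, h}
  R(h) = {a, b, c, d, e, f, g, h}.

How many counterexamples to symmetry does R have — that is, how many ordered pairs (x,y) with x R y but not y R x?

18

Enumerating: (a,b), (a,d), (a,f), (b,d), (b,f), (c,b), (c,d), (c,f), (e,b), (e,d), (e,f), (f,d), (g,b), (g,d), (g,f), (h,b), (h,d), (h,f).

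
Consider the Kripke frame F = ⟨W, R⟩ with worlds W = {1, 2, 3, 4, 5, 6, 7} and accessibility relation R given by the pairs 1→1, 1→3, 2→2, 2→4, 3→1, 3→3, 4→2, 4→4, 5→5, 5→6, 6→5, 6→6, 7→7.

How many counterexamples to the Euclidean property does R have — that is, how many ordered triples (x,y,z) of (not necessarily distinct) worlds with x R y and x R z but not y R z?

R is Euclidean; there are no such tuples.

0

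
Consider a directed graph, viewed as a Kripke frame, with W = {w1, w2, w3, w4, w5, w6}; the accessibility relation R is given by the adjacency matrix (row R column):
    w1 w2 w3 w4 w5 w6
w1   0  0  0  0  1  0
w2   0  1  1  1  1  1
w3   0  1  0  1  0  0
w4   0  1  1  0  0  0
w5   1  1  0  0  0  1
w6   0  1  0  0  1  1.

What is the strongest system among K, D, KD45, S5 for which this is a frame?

D

Serial (axiom D): yes — every world has a successor (e.g. w1 R w5).
Euclidean (axiom 5): no — w2 R w3 and w2 R w5, but not w3 R w5.
Transitive (axiom 4): no — w1 R w5 and w5 R w2, but not w1 R w2.
Reflexive (axiom T): no — w1 is not related to itself.
So F validates K, D; KD45 would additionally require R to be Euclidean and transitive. The strongest is D.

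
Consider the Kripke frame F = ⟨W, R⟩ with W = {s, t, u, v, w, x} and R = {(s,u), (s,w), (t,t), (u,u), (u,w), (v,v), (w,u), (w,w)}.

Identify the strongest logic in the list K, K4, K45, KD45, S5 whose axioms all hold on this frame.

Transitive (axiom 4): yes — every two-step R-path is closed by a direct edge.
Euclidean (axiom 5): yes — any two successors of a common world are R-related.
Serial (axiom D): no — x has no R-successor.
Reflexive (axiom T): no — s is not related to itself.
So F validates K, K4, K45; KD45 would additionally require R to be serial. The strongest is K45.

K45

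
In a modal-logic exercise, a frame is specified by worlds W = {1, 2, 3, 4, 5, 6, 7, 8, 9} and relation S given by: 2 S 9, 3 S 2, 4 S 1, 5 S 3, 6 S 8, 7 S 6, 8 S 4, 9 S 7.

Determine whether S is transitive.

No

Transitive: no — 2 S 9 and 9 S 7, but not 2 S 7.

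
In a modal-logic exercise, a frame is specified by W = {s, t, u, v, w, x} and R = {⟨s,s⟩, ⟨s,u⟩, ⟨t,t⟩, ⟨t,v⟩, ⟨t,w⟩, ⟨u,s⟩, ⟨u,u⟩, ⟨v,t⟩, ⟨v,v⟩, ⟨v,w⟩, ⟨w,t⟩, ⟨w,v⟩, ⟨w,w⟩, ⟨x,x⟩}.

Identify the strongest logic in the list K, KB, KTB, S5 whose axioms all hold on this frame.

Symmetric (axiom B): yes — every pair in R has its reverse in R.
Reflexive (axiom T): yes — every world is R-related to itself.
Euclidean (axiom 5): yes — any two successors of a common world are R-related.
So F validates K, KB, KTB, S5. The strongest is S5.

S5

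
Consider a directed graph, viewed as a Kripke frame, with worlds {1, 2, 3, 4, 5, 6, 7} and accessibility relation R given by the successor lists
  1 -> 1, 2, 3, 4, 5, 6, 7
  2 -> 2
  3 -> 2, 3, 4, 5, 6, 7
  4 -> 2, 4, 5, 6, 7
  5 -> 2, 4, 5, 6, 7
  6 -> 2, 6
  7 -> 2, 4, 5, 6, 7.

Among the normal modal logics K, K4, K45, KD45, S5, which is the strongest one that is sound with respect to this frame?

Transitive (axiom 4): yes — every two-step R-path is closed by a direct edge.
Euclidean (axiom 5): no — 1 R 2 and 1 R 3, but not 2 R 3.
Serial (axiom D): yes — every world has a successor (e.g. 1 R 1).
Reflexive (axiom T): yes — every world is R-related to itself.
So F validates K, K4; K45 would additionally require R to be Euclidean. The strongest is K4.

K4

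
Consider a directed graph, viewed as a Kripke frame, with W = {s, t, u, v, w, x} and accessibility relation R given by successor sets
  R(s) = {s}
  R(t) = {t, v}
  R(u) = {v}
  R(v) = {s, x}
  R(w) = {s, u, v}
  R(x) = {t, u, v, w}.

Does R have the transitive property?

Transitive: no — t R v and v R s, but not t R s.

No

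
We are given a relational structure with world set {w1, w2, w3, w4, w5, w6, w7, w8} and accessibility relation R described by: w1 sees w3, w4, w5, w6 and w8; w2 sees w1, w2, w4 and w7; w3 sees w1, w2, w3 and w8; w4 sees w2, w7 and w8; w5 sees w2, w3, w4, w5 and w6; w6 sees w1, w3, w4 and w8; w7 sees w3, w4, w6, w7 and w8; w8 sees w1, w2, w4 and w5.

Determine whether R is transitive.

Transitive: no — w1 R w3 and w3 R w2, but not w1 R w2.

No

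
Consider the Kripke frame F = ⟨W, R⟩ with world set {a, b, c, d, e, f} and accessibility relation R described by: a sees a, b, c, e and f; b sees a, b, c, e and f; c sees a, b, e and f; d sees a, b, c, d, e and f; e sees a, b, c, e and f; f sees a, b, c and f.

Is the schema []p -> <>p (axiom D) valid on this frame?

Yes

Axiom D corresponds to the accessibility relation being serial.
Serial: yes — every world has a successor (e.g. a R a).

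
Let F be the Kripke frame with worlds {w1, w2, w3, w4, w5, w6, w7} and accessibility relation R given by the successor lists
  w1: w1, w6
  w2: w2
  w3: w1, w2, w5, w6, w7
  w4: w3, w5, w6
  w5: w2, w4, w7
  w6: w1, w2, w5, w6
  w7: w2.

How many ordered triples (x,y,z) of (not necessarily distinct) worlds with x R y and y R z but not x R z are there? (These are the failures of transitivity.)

16

Enumerating: (w1,w6,w2), (w1,w6,w5), (w3,w5,w4), (w4,w3,w1), (w4,w3,w2), (w4,w3,w7), (w4,w5,w2), (w4,w5,w4), (w4,w5,w7), (w4,w6,w1), (w4,w6,w2), (w5,w4,w3), (w5,w4,w5), (w5,w4,w6), (w6,w5,w4), (w6,w5,w7).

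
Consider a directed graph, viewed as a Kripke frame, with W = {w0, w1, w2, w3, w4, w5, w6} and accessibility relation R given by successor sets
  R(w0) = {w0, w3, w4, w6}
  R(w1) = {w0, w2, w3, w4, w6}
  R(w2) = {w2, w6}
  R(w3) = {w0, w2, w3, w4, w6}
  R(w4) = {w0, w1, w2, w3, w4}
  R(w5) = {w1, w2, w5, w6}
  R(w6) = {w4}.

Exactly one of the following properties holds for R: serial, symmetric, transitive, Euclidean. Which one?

Serial: yes — every world has a successor (e.g. w0 R w0).
Symmetric: no — w0 R w6 but not w6 R w0.
Transitive: no — w0 R w3 and w3 R w2, but not w0 R w2.
Euclidean: no — w0 R w4 and w0 R w6, but not w4 R w6.
Only serial holds.

serial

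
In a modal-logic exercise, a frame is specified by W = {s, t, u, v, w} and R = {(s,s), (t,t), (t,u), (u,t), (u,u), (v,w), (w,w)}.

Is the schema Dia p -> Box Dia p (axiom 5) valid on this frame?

Yes

Axiom 5 corresponds to the accessibility relation being Euclidean.
Euclidean: yes — any two successors of a common world are R-related.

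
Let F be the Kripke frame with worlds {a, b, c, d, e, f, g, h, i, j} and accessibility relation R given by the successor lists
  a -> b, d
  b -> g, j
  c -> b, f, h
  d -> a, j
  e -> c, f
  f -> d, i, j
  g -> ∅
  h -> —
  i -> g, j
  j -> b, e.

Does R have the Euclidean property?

Euclidean: no — a R b and a R d, but not b R d.

No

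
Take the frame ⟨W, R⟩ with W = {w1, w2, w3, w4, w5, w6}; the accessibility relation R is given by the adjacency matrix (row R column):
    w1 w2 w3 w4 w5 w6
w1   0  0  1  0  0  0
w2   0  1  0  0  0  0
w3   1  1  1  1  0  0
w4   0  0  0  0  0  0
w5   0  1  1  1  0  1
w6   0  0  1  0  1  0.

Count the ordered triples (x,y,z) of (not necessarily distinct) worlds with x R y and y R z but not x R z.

11

Enumerating: (w1,w3,w1), (w1,w3,w2), (w1,w3,w4), (w5,w3,w1), (w5,w6,w5), (w6,w3,w1), (w6,w3,w2), (w6,w3,w4), (w6,w5,w2), (w6,w5,w4), (w6,w5,w6).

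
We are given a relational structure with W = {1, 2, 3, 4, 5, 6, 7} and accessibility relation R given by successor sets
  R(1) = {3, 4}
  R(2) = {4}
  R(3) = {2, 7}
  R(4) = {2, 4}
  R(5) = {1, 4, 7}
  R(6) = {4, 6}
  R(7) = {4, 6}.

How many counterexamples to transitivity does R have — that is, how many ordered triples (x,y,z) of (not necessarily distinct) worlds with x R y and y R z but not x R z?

Enumerating: (1,3,2), (1,3,7), (1,4,2), (2,4,2), (3,2,4), (3,7,4), (3,7,6), (5,1,3), (5,4,2), (5,7,6), (6,4,2), (7,4,2).

12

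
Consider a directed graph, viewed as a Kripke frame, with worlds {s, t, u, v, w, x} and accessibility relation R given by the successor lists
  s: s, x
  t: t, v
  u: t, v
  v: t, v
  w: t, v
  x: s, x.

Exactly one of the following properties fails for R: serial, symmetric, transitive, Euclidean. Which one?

symmetric

Serial: yes — every world has a successor (e.g. s R s).
Symmetric: no — u R t but not t R u.
Transitive: yes — every two-step R-path is closed by a direct edge.
Euclidean: yes — any two successors of a common world are R-related.
Only symmetric fails.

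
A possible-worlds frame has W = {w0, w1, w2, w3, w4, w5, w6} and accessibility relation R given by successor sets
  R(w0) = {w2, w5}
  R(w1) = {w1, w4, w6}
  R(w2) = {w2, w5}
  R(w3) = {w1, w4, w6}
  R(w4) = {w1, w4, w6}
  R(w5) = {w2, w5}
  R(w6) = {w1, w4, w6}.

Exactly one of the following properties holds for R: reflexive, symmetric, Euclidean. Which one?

Reflexive: no — w0 is not related to itself.
Symmetric: no — w0 R w2 but not w2 R w0.
Euclidean: yes — any two successors of a common world are R-related.
Only Euclidean holds.

Euclidean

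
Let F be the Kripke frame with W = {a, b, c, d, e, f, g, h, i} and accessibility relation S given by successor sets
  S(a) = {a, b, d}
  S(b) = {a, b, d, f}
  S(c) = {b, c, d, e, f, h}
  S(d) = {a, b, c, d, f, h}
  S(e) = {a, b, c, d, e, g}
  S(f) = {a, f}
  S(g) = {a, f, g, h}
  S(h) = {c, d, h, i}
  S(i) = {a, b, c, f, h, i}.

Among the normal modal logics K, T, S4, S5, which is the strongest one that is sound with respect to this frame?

Reflexive (axiom T): yes — every world is S-related to itself.
Transitive (axiom 4): no — a S b and b S f, but not a S f.
Euclidean (axiom 5): no — b S a and b S f, but not a S f.
So F validates K, T; S4 would additionally require S to be transitive. The strongest is T.

T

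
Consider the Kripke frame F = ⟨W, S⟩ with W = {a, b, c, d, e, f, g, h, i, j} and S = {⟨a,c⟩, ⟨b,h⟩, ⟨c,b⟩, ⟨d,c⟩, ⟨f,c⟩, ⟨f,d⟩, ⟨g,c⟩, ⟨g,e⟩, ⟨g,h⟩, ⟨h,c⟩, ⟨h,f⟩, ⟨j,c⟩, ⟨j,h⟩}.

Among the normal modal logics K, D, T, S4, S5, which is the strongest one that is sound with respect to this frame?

K

Serial (axiom D): no — e has no S-successor.
Reflexive (axiom T): no — a is not related to itself.
Transitive (axiom 4): no — a S c and c S b, but not a S b.
Euclidean (axiom 5): no — f S c and f S d, but not c S d.
So F validates K; D would additionally require S to be serial. The strongest is K.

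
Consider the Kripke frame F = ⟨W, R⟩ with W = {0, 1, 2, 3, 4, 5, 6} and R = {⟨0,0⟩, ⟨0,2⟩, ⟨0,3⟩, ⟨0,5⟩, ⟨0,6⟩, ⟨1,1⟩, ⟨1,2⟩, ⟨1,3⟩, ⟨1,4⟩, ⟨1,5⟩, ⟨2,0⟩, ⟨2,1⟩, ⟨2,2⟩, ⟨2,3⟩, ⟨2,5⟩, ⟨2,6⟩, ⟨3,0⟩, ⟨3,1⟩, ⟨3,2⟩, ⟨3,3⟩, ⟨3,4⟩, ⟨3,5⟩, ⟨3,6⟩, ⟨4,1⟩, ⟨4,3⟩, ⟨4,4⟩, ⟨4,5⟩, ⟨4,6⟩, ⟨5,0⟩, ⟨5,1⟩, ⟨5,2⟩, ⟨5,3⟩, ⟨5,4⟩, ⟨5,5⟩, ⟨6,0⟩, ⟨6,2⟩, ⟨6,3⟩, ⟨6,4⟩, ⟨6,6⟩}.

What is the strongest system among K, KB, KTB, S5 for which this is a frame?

KTB

Symmetric (axiom B): yes — every pair in R has its reverse in R.
Reflexive (axiom T): yes — every world is R-related to itself.
Euclidean (axiom 5): no — 0 R 5 and 0 R 6, but not 5 R 6.
So F validates K, KB, KTB; S5 would additionally require R to be Euclidean. The strongest is KTB.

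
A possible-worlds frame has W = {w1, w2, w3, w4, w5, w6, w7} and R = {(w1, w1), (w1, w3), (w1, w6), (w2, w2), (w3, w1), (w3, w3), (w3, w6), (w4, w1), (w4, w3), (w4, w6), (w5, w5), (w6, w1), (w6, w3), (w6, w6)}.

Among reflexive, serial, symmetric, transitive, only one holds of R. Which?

transitive

Reflexive: no — w4 is not related to itself.
Serial: no — w7 has no R-successor.
Symmetric: no — w4 R w1 but not w1 R w4.
Transitive: yes — every two-step R-path is closed by a direct edge.
Only transitive holds.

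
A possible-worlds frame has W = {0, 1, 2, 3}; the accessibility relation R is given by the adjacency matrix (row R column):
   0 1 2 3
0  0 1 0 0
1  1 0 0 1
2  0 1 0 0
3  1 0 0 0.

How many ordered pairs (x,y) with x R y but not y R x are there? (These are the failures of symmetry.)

3

Enumerating: (1,3), (2,1), (3,0).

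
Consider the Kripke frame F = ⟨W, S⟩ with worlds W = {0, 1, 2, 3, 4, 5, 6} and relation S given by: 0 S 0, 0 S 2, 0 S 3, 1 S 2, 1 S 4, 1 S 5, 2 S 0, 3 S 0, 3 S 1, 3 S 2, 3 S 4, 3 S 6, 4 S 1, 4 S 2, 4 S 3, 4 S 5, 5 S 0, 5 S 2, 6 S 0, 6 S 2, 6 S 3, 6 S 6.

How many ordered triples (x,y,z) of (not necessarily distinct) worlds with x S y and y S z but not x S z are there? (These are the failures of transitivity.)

23

Enumerating: (0,3,1), (0,3,4), (0,3,6), (1,2,0), (1,4,1), (1,4,3), (1,5,0), (2,0,2), (2,0,3), (3,0,3), (3,1,5), (3,4,3), … and 11 more.
Total: 23.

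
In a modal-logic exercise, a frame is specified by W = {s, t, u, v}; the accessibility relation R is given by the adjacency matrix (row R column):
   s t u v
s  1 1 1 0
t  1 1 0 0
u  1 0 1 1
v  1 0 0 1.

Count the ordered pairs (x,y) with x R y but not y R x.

Enumerating: (u,v), (v,s).

2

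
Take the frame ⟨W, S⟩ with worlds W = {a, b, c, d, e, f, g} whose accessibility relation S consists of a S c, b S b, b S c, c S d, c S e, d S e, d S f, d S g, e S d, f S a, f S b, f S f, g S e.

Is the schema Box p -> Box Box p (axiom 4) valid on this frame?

No

The schema 4 characterises exactly the transitive frames.
Transitive: no — a S c and c S d, but not a S d.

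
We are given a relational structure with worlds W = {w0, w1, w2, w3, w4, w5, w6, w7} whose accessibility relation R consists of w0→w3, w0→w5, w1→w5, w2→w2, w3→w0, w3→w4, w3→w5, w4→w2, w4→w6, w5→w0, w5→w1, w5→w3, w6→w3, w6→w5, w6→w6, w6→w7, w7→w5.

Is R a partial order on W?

Reflexive: no — w0 is not related to itself.
Transitive: no — w0 R w3 and w3 R w4, but not w0 R w4.
Antisymmetric: no — w0 R w3 and w3 R w0 with w0 ≠ w3.
So R is not a partial order.

No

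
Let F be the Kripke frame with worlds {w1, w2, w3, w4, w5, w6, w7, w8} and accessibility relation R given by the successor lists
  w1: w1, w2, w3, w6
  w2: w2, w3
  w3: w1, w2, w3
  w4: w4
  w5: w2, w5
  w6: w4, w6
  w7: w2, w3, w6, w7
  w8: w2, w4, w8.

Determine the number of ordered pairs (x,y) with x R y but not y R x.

Enumerating: (w1,w2), (w1,w6), (w5,w2), (w6,w4), (w7,w2), (w7,w3), (w7,w6), (w8,w2), (w8,w4).

9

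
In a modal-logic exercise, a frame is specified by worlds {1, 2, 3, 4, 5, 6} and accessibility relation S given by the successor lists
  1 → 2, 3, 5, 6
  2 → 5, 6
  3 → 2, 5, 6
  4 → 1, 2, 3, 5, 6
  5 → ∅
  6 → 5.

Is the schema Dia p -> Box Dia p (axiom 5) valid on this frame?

By correspondence theory, 5 is valid on a frame iff S is Euclidean.
Euclidean: no — 1 S 2 and 1 S 3, but not 2 S 3.

No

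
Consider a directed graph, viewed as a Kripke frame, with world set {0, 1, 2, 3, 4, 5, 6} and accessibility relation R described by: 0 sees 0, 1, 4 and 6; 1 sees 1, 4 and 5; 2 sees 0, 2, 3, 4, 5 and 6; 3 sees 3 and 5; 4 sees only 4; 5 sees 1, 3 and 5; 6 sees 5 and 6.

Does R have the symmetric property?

No

Symmetric: no — 0 R 1 but not 1 R 0.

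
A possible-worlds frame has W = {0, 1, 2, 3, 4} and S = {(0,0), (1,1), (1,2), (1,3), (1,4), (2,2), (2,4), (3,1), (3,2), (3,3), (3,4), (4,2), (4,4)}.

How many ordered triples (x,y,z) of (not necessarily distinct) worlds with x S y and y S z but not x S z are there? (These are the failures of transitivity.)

S is transitive; there are no such tuples.

0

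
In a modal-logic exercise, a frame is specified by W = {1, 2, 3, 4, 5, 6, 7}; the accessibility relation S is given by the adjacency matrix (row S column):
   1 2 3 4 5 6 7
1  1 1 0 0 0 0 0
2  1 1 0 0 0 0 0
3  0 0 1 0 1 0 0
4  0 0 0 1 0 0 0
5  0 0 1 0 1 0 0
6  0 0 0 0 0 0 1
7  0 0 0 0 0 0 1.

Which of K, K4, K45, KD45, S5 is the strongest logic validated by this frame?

Transitive (axiom 4): yes — every two-step S-path is closed by a direct edge.
Euclidean (axiom 5): yes — any two successors of a common world are S-related.
Serial (axiom D): yes — every world has a successor (e.g. 1 S 1).
Reflexive (axiom T): no — 6 is not related to itself.
So F validates K, K4, K45, KD45; S5 would additionally require S to be reflexive. The strongest is KD45.

KD45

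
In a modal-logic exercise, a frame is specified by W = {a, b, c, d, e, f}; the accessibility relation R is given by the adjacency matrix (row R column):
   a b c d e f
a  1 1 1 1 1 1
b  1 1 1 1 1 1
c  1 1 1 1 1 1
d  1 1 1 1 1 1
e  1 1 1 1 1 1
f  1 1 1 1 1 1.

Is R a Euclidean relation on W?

Euclidean: yes — any two successors of a common world are R-related.

Yes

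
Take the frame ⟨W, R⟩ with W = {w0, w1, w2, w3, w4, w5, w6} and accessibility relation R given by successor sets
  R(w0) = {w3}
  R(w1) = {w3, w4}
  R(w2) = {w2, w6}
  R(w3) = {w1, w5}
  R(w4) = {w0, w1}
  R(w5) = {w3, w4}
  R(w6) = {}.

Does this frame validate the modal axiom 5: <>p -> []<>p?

No

The schema 5 characterises exactly the Euclidean frames.
Euclidean: no — w1 R w3 and w1 R w4, but not w3 R w4.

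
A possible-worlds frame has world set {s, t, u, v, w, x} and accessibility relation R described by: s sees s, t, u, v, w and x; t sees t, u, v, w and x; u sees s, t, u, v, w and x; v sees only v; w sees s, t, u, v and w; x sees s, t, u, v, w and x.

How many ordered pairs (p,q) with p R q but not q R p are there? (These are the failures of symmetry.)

7

Enumerating: (s,t), (s,v), (t,v), (u,v), (w,v), (x,v), (x,w).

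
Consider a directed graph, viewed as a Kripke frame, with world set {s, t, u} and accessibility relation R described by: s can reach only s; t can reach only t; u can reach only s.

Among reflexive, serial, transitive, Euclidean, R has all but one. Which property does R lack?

Reflexive: no — u is not related to itself.
Serial: yes — every world has a successor (e.g. s R s).
Transitive: yes — every two-step R-path is closed by a direct edge.
Euclidean: yes — any two successors of a common world are R-related.
Only reflexive fails.

reflexive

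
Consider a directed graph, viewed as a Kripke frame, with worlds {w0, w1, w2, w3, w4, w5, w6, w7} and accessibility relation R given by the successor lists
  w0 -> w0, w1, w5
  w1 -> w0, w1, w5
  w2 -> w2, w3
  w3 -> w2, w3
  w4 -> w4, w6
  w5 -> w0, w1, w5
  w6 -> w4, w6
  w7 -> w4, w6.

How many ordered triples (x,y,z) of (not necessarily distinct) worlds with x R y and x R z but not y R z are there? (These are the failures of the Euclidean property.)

R is Euclidean; there are no such tuples.

0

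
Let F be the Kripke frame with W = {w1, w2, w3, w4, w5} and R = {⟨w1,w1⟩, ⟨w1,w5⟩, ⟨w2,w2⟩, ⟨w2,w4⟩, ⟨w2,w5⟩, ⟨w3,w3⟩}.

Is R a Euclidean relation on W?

No

Euclidean: no — w2 R w4 and w2 R w5, but not w4 R w5.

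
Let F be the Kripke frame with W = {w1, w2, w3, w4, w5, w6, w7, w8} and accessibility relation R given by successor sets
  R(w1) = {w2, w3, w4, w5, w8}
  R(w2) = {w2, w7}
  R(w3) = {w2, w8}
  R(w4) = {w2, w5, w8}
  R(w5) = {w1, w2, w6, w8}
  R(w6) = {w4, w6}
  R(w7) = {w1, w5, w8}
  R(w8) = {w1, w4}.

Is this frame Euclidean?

No

Euclidean: no — w1 R w2 and w1 R w3, but not w2 R w3.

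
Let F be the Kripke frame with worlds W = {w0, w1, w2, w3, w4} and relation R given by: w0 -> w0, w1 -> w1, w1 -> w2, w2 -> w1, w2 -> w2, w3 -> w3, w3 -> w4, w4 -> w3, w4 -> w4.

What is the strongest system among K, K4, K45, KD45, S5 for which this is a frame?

S5

Transitive (axiom 4): yes — every two-step R-path is closed by a direct edge.
Euclidean (axiom 5): yes — any two successors of a common world are R-related.
Serial (axiom D): yes — every world has a successor (e.g. w0 R w0).
Reflexive (axiom T): yes — every world is R-related to itself.
So F validates K, K4, K45, KD45, S5. The strongest is S5.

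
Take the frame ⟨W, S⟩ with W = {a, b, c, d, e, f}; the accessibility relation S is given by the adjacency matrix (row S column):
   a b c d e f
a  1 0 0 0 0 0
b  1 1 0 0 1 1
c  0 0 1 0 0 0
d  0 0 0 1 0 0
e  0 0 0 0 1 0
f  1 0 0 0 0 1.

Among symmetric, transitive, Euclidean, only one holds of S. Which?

Symmetric: no — b S a but not a S b.
Transitive: yes — every two-step S-path is closed by a direct edge.
Euclidean: no — b S a and b S e, but not a S e.
Only transitive holds.

transitive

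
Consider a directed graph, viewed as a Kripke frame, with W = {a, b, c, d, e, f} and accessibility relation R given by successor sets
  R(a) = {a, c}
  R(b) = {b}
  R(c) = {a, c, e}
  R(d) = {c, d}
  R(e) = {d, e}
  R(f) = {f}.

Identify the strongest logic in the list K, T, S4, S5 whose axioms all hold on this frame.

T

Reflexive (axiom T): yes — every world is R-related to itself.
Transitive (axiom 4): no — a R c and c R e, but not a R e.
Euclidean (axiom 5): no — c R a and c R e, but not a R e.
So F validates K, T; S4 would additionally require R to be transitive. The strongest is T.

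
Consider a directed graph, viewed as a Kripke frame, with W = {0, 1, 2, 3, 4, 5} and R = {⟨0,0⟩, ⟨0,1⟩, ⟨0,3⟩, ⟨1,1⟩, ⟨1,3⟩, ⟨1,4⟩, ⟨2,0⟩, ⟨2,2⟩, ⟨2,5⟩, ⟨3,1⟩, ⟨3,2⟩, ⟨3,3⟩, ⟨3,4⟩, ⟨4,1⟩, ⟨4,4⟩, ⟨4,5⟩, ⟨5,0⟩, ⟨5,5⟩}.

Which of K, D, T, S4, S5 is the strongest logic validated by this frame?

Serial (axiom D): yes — every world has a successor (e.g. 0 R 0).
Reflexive (axiom T): yes — every world is R-related to itself.
Transitive (axiom 4): no — 0 R 1 and 1 R 4, but not 0 R 4.
Euclidean (axiom 5): no — 1 R 4 and 1 R 3, but not 4 R 3.
So F validates K, D, T; S4 would additionally require R to be transitive. The strongest is T.

T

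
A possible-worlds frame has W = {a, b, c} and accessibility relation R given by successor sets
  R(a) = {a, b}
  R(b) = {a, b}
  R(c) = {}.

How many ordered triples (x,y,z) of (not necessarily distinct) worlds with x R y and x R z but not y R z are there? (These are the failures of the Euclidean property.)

R is Euclidean; there are no such tuples.

0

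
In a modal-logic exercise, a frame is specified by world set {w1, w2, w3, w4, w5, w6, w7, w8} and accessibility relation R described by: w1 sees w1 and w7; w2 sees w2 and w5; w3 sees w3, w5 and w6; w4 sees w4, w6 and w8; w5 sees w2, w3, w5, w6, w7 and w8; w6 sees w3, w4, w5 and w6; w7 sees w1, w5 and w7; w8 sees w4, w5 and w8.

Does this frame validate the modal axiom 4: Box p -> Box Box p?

No

By correspondence theory, 4 is valid on a frame iff R is transitive.
Transitive: no — w1 R w7 and w7 R w5, but not w1 R w5.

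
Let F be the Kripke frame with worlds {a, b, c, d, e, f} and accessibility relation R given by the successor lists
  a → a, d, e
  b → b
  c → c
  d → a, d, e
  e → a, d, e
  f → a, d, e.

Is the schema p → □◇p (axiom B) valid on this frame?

The schema B characterises exactly the symmetric frames.
Symmetric: no — f R a but not a R f.

No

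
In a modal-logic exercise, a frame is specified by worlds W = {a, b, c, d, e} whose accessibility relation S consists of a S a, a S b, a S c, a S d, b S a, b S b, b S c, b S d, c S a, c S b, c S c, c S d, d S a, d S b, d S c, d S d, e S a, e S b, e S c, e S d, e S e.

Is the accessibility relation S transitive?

Transitive: yes — every two-step S-path is closed by a direct edge.

Yes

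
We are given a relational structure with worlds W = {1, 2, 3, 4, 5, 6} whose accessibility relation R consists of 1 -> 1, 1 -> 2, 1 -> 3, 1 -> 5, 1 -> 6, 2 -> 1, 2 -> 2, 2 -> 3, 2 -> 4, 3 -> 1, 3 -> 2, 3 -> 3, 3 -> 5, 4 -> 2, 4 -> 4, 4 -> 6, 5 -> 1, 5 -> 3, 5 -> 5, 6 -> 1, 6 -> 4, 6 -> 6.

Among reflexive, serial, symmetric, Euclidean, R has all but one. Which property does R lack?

Reflexive: yes — every world is R-related to itself.
Serial: yes — every world has a successor (e.g. 1 R 1).
Symmetric: yes — every pair in R has its reverse in R.
Euclidean: no — 1 R 2 and 1 R 5, but not 2 R 5.
Only Euclidean fails.

Euclidean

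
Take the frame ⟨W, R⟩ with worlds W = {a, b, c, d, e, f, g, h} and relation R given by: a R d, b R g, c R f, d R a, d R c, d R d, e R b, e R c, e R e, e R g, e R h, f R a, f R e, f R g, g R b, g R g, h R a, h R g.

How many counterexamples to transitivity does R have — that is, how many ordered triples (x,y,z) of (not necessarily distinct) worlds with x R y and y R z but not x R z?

Enumerating: (a,d,a), (a,d,c), (b,g,b), (c,f,a), (c,f,e), (c,f,g), (d,c,f), (e,c,f), (e,h,a), (f,a,d), (f,e,b), (f,e,c), (f,e,h), (f,g,b), (h,a,d), (h,g,b).

16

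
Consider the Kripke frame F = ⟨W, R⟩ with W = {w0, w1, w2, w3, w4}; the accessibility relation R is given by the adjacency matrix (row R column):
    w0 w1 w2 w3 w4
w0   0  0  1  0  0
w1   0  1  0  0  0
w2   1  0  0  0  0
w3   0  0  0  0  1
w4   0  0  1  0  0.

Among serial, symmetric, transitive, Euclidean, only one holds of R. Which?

serial

Serial: yes — every world has a successor (e.g. w0 R w2).
Symmetric: no — w3 R w4 but not w4 R w3.
Transitive: no — w3 R w4 and w4 R w2, but not w3 R w2.
Euclidean: no — w0 R w2 and w0 R w2, but not w2 R w2.
Only serial holds.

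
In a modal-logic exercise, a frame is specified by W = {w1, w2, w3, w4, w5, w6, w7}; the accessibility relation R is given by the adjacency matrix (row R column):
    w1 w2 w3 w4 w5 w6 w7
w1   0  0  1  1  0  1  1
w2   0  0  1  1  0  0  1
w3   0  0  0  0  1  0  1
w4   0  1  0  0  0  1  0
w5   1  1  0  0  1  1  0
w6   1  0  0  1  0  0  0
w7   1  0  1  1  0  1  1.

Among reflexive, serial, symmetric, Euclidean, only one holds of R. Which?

serial

Reflexive: no — w1 is not related to itself.
Serial: yes — every world has a successor (e.g. w1 R w3).
Symmetric: no — w1 R w3 but not w3 R w1.
Euclidean: no — w1 R w3 and w1 R w4, but not w3 R w4.
Only serial holds.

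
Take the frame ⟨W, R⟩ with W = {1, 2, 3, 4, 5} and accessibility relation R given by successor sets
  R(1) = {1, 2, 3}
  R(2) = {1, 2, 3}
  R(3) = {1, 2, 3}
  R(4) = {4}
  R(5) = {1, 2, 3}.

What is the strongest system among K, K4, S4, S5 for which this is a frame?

K4

Transitive (axiom 4): yes — every two-step R-path is closed by a direct edge.
Reflexive (axiom T): no — 5 is not related to itself.
Euclidean (axiom 5): yes — any two successors of a common world are R-related.
So F validates K, K4; S4 would additionally require R to be reflexive. The strongest is K4.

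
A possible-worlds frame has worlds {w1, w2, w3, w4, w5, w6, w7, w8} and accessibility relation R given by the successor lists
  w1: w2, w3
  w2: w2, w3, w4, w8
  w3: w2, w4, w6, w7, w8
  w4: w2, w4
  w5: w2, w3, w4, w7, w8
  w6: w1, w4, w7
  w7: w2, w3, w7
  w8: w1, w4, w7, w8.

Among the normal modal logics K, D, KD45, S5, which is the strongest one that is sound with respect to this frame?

D

Serial (axiom D): yes — every world has a successor (e.g. w1 R w2).
Euclidean (axiom 5): no — w2 R w4 and w2 R w3, but not w4 R w3.
Transitive (axiom 4): no — w1 R w2 and w2 R w4, but not w1 R w4.
Reflexive (axiom T): no — w1 is not related to itself.
So F validates K, D; KD45 would additionally require R to be Euclidean and transitive. The strongest is D.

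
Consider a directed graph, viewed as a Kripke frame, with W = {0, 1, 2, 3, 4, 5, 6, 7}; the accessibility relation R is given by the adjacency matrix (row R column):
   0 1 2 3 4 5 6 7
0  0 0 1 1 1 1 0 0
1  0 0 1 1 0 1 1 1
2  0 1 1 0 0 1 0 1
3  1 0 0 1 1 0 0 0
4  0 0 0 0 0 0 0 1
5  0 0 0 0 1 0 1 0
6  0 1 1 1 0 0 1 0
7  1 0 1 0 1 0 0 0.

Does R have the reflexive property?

Reflexive: no — 0 is not related to itself.

No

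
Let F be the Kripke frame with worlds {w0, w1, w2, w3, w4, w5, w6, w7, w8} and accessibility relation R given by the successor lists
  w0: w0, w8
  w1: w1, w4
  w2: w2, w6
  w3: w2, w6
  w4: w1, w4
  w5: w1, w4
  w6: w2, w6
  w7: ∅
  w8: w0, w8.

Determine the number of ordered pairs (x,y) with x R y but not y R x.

4

Enumerating: (w3,w2), (w3,w6), (w5,w1), (w5,w4).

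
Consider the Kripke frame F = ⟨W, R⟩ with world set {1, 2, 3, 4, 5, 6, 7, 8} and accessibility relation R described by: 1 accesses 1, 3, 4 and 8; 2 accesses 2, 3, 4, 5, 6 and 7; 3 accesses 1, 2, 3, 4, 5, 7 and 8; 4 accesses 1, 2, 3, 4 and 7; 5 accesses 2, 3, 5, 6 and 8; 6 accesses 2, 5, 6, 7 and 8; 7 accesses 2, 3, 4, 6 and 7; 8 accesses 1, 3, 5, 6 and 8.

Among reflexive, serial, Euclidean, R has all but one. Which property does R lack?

Reflexive: yes — every world is R-related to itself.
Serial: yes — every world has a successor (e.g. 1 R 1).
Euclidean: no — 1 R 4 and 1 R 8, but not 4 R 8.
Only Euclidean fails.

Euclidean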